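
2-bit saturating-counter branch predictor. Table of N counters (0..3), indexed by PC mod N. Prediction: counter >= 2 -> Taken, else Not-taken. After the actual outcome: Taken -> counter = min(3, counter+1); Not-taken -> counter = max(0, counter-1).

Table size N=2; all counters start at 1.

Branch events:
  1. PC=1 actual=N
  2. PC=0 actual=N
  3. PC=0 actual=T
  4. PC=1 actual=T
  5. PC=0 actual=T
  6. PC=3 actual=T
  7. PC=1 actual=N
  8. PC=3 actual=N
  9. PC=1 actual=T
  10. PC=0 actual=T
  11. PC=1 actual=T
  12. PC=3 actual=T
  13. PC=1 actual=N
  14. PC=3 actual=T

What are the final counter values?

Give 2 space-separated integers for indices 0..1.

Answer: 3 3

Derivation:
Ev 1: PC=1 idx=1 pred=N actual=N -> ctr[1]=0
Ev 2: PC=0 idx=0 pred=N actual=N -> ctr[0]=0
Ev 3: PC=0 idx=0 pred=N actual=T -> ctr[0]=1
Ev 4: PC=1 idx=1 pred=N actual=T -> ctr[1]=1
Ev 5: PC=0 idx=0 pred=N actual=T -> ctr[0]=2
Ev 6: PC=3 idx=1 pred=N actual=T -> ctr[1]=2
Ev 7: PC=1 idx=1 pred=T actual=N -> ctr[1]=1
Ev 8: PC=3 idx=1 pred=N actual=N -> ctr[1]=0
Ev 9: PC=1 idx=1 pred=N actual=T -> ctr[1]=1
Ev 10: PC=0 idx=0 pred=T actual=T -> ctr[0]=3
Ev 11: PC=1 idx=1 pred=N actual=T -> ctr[1]=2
Ev 12: PC=3 idx=1 pred=T actual=T -> ctr[1]=3
Ev 13: PC=1 idx=1 pred=T actual=N -> ctr[1]=2
Ev 14: PC=3 idx=1 pred=T actual=T -> ctr[1]=3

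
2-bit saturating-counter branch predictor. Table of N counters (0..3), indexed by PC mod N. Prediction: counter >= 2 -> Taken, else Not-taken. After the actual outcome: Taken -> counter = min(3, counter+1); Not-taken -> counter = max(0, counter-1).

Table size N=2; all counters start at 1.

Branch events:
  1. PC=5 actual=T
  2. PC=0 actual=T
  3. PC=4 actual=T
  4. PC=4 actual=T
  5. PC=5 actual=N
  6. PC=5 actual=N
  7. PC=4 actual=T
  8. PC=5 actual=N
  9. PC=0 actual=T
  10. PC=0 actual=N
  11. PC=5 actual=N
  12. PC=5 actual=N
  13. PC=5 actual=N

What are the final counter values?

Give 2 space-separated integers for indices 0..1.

Ev 1: PC=5 idx=1 pred=N actual=T -> ctr[1]=2
Ev 2: PC=0 idx=0 pred=N actual=T -> ctr[0]=2
Ev 3: PC=4 idx=0 pred=T actual=T -> ctr[0]=3
Ev 4: PC=4 idx=0 pred=T actual=T -> ctr[0]=3
Ev 5: PC=5 idx=1 pred=T actual=N -> ctr[1]=1
Ev 6: PC=5 idx=1 pred=N actual=N -> ctr[1]=0
Ev 7: PC=4 idx=0 pred=T actual=T -> ctr[0]=3
Ev 8: PC=5 idx=1 pred=N actual=N -> ctr[1]=0
Ev 9: PC=0 idx=0 pred=T actual=T -> ctr[0]=3
Ev 10: PC=0 idx=0 pred=T actual=N -> ctr[0]=2
Ev 11: PC=5 idx=1 pred=N actual=N -> ctr[1]=0
Ev 12: PC=5 idx=1 pred=N actual=N -> ctr[1]=0
Ev 13: PC=5 idx=1 pred=N actual=N -> ctr[1]=0

Answer: 2 0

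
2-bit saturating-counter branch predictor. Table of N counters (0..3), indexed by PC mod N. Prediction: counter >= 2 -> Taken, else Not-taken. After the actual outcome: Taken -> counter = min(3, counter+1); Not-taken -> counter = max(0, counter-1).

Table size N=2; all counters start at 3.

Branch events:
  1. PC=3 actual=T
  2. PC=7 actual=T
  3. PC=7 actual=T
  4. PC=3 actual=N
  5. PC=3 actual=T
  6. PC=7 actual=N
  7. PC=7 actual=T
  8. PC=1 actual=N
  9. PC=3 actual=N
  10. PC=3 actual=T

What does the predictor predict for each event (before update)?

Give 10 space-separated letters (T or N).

Answer: T T T T T T T T T N

Derivation:
Ev 1: PC=3 idx=1 pred=T actual=T -> ctr[1]=3
Ev 2: PC=7 idx=1 pred=T actual=T -> ctr[1]=3
Ev 3: PC=7 idx=1 pred=T actual=T -> ctr[1]=3
Ev 4: PC=3 idx=1 pred=T actual=N -> ctr[1]=2
Ev 5: PC=3 idx=1 pred=T actual=T -> ctr[1]=3
Ev 6: PC=7 idx=1 pred=T actual=N -> ctr[1]=2
Ev 7: PC=7 idx=1 pred=T actual=T -> ctr[1]=3
Ev 8: PC=1 idx=1 pred=T actual=N -> ctr[1]=2
Ev 9: PC=3 idx=1 pred=T actual=N -> ctr[1]=1
Ev 10: PC=3 idx=1 pred=N actual=T -> ctr[1]=2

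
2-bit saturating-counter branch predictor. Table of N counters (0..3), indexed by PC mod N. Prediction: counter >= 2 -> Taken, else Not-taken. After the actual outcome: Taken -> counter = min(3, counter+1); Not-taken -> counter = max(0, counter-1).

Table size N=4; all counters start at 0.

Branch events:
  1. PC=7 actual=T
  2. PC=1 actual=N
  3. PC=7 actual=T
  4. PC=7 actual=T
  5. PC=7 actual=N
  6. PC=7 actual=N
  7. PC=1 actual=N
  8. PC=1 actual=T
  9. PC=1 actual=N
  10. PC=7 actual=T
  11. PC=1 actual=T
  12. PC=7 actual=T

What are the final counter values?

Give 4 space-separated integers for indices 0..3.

Answer: 0 1 0 3

Derivation:
Ev 1: PC=7 idx=3 pred=N actual=T -> ctr[3]=1
Ev 2: PC=1 idx=1 pred=N actual=N -> ctr[1]=0
Ev 3: PC=7 idx=3 pred=N actual=T -> ctr[3]=2
Ev 4: PC=7 idx=3 pred=T actual=T -> ctr[3]=3
Ev 5: PC=7 idx=3 pred=T actual=N -> ctr[3]=2
Ev 6: PC=7 idx=3 pred=T actual=N -> ctr[3]=1
Ev 7: PC=1 idx=1 pred=N actual=N -> ctr[1]=0
Ev 8: PC=1 idx=1 pred=N actual=T -> ctr[1]=1
Ev 9: PC=1 idx=1 pred=N actual=N -> ctr[1]=0
Ev 10: PC=7 idx=3 pred=N actual=T -> ctr[3]=2
Ev 11: PC=1 idx=1 pred=N actual=T -> ctr[1]=1
Ev 12: PC=7 idx=3 pred=T actual=T -> ctr[3]=3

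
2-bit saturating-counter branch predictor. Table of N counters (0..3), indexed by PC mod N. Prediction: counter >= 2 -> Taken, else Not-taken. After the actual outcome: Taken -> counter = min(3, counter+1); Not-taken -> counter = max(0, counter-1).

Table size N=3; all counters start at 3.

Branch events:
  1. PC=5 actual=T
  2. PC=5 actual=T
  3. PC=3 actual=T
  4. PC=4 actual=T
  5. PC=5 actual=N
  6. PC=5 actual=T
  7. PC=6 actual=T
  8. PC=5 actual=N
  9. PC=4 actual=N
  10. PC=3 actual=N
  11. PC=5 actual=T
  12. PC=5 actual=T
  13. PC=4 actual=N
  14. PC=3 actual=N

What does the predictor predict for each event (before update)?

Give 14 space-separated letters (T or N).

Ev 1: PC=5 idx=2 pred=T actual=T -> ctr[2]=3
Ev 2: PC=5 idx=2 pred=T actual=T -> ctr[2]=3
Ev 3: PC=3 idx=0 pred=T actual=T -> ctr[0]=3
Ev 4: PC=4 idx=1 pred=T actual=T -> ctr[1]=3
Ev 5: PC=5 idx=2 pred=T actual=N -> ctr[2]=2
Ev 6: PC=5 idx=2 pred=T actual=T -> ctr[2]=3
Ev 7: PC=6 idx=0 pred=T actual=T -> ctr[0]=3
Ev 8: PC=5 idx=2 pred=T actual=N -> ctr[2]=2
Ev 9: PC=4 idx=1 pred=T actual=N -> ctr[1]=2
Ev 10: PC=3 idx=0 pred=T actual=N -> ctr[0]=2
Ev 11: PC=5 idx=2 pred=T actual=T -> ctr[2]=3
Ev 12: PC=5 idx=2 pred=T actual=T -> ctr[2]=3
Ev 13: PC=4 idx=1 pred=T actual=N -> ctr[1]=1
Ev 14: PC=3 idx=0 pred=T actual=N -> ctr[0]=1

Answer: T T T T T T T T T T T T T T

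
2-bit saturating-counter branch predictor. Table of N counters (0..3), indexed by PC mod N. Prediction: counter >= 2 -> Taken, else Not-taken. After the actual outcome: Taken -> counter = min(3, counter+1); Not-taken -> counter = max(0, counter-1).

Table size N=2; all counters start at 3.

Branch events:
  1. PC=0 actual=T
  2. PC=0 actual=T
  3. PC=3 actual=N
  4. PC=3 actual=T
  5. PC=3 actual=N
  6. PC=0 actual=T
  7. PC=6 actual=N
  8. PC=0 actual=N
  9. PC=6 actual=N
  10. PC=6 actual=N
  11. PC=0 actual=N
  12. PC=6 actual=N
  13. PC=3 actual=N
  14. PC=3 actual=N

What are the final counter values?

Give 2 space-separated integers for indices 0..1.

Answer: 0 0

Derivation:
Ev 1: PC=0 idx=0 pred=T actual=T -> ctr[0]=3
Ev 2: PC=0 idx=0 pred=T actual=T -> ctr[0]=3
Ev 3: PC=3 idx=1 pred=T actual=N -> ctr[1]=2
Ev 4: PC=3 idx=1 pred=T actual=T -> ctr[1]=3
Ev 5: PC=3 idx=1 pred=T actual=N -> ctr[1]=2
Ev 6: PC=0 idx=0 pred=T actual=T -> ctr[0]=3
Ev 7: PC=6 idx=0 pred=T actual=N -> ctr[0]=2
Ev 8: PC=0 idx=0 pred=T actual=N -> ctr[0]=1
Ev 9: PC=6 idx=0 pred=N actual=N -> ctr[0]=0
Ev 10: PC=6 idx=0 pred=N actual=N -> ctr[0]=0
Ev 11: PC=0 idx=0 pred=N actual=N -> ctr[0]=0
Ev 12: PC=6 idx=0 pred=N actual=N -> ctr[0]=0
Ev 13: PC=3 idx=1 pred=T actual=N -> ctr[1]=1
Ev 14: PC=3 idx=1 pred=N actual=N -> ctr[1]=0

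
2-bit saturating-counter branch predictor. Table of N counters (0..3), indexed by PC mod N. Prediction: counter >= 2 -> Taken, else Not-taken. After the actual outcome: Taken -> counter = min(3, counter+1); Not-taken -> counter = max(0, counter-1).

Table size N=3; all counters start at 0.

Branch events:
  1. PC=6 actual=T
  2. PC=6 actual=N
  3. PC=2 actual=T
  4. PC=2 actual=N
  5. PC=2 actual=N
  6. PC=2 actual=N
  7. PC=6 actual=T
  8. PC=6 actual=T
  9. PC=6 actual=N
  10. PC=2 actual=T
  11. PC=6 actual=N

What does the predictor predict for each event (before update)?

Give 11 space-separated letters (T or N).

Answer: N N N N N N N N T N N

Derivation:
Ev 1: PC=6 idx=0 pred=N actual=T -> ctr[0]=1
Ev 2: PC=6 idx=0 pred=N actual=N -> ctr[0]=0
Ev 3: PC=2 idx=2 pred=N actual=T -> ctr[2]=1
Ev 4: PC=2 idx=2 pred=N actual=N -> ctr[2]=0
Ev 5: PC=2 idx=2 pred=N actual=N -> ctr[2]=0
Ev 6: PC=2 idx=2 pred=N actual=N -> ctr[2]=0
Ev 7: PC=6 idx=0 pred=N actual=T -> ctr[0]=1
Ev 8: PC=6 idx=0 pred=N actual=T -> ctr[0]=2
Ev 9: PC=6 idx=0 pred=T actual=N -> ctr[0]=1
Ev 10: PC=2 idx=2 pred=N actual=T -> ctr[2]=1
Ev 11: PC=6 idx=0 pred=N actual=N -> ctr[0]=0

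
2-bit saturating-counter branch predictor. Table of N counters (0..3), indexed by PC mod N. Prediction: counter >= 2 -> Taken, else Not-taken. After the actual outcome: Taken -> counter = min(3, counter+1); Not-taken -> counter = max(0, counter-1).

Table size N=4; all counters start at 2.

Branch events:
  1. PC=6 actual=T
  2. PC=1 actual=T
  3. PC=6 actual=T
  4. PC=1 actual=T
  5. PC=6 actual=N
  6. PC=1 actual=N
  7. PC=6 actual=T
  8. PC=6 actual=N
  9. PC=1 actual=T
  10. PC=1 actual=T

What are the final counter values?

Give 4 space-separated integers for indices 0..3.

Answer: 2 3 2 2

Derivation:
Ev 1: PC=6 idx=2 pred=T actual=T -> ctr[2]=3
Ev 2: PC=1 idx=1 pred=T actual=T -> ctr[1]=3
Ev 3: PC=6 idx=2 pred=T actual=T -> ctr[2]=3
Ev 4: PC=1 idx=1 pred=T actual=T -> ctr[1]=3
Ev 5: PC=6 idx=2 pred=T actual=N -> ctr[2]=2
Ev 6: PC=1 idx=1 pred=T actual=N -> ctr[1]=2
Ev 7: PC=6 idx=2 pred=T actual=T -> ctr[2]=3
Ev 8: PC=6 idx=2 pred=T actual=N -> ctr[2]=2
Ev 9: PC=1 idx=1 pred=T actual=T -> ctr[1]=3
Ev 10: PC=1 idx=1 pred=T actual=T -> ctr[1]=3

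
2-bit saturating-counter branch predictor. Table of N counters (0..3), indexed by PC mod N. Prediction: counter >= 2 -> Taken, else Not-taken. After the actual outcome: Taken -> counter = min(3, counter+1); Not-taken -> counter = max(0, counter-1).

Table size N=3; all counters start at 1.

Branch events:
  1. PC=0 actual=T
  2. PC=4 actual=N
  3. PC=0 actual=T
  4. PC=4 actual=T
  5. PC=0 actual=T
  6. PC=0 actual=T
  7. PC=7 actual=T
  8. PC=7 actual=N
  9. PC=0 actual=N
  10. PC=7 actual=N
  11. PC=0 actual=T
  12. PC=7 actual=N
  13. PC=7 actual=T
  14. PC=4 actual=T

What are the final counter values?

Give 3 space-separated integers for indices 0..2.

Answer: 3 2 1

Derivation:
Ev 1: PC=0 idx=0 pred=N actual=T -> ctr[0]=2
Ev 2: PC=4 idx=1 pred=N actual=N -> ctr[1]=0
Ev 3: PC=0 idx=0 pred=T actual=T -> ctr[0]=3
Ev 4: PC=4 idx=1 pred=N actual=T -> ctr[1]=1
Ev 5: PC=0 idx=0 pred=T actual=T -> ctr[0]=3
Ev 6: PC=0 idx=0 pred=T actual=T -> ctr[0]=3
Ev 7: PC=7 idx=1 pred=N actual=T -> ctr[1]=2
Ev 8: PC=7 idx=1 pred=T actual=N -> ctr[1]=1
Ev 9: PC=0 idx=0 pred=T actual=N -> ctr[0]=2
Ev 10: PC=7 idx=1 pred=N actual=N -> ctr[1]=0
Ev 11: PC=0 idx=0 pred=T actual=T -> ctr[0]=3
Ev 12: PC=7 idx=1 pred=N actual=N -> ctr[1]=0
Ev 13: PC=7 idx=1 pred=N actual=T -> ctr[1]=1
Ev 14: PC=4 idx=1 pred=N actual=T -> ctr[1]=2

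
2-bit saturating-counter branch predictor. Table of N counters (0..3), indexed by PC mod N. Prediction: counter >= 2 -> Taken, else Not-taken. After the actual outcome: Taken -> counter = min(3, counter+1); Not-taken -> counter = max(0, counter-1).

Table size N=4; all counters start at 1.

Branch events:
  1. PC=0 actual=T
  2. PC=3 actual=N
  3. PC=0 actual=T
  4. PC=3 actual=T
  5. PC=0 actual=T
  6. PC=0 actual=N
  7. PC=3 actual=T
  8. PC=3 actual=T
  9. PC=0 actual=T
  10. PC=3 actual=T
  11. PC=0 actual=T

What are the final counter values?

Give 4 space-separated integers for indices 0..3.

Answer: 3 1 1 3

Derivation:
Ev 1: PC=0 idx=0 pred=N actual=T -> ctr[0]=2
Ev 2: PC=3 idx=3 pred=N actual=N -> ctr[3]=0
Ev 3: PC=0 idx=0 pred=T actual=T -> ctr[0]=3
Ev 4: PC=3 idx=3 pred=N actual=T -> ctr[3]=1
Ev 5: PC=0 idx=0 pred=T actual=T -> ctr[0]=3
Ev 6: PC=0 idx=0 pred=T actual=N -> ctr[0]=2
Ev 7: PC=3 idx=3 pred=N actual=T -> ctr[3]=2
Ev 8: PC=3 idx=3 pred=T actual=T -> ctr[3]=3
Ev 9: PC=0 idx=0 pred=T actual=T -> ctr[0]=3
Ev 10: PC=3 idx=3 pred=T actual=T -> ctr[3]=3
Ev 11: PC=0 idx=0 pred=T actual=T -> ctr[0]=3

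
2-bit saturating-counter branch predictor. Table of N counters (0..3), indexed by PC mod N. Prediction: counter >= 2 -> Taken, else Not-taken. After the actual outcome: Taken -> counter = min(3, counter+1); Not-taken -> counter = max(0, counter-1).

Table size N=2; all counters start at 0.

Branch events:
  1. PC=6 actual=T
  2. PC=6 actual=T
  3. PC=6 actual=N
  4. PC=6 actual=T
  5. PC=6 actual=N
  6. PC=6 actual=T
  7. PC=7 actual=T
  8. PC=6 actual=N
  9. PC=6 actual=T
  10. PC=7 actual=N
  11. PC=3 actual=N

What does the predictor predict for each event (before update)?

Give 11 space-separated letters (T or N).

Answer: N N T N T N N T N N N

Derivation:
Ev 1: PC=6 idx=0 pred=N actual=T -> ctr[0]=1
Ev 2: PC=6 idx=0 pred=N actual=T -> ctr[0]=2
Ev 3: PC=6 idx=0 pred=T actual=N -> ctr[0]=1
Ev 4: PC=6 idx=0 pred=N actual=T -> ctr[0]=2
Ev 5: PC=6 idx=0 pred=T actual=N -> ctr[0]=1
Ev 6: PC=6 idx=0 pred=N actual=T -> ctr[0]=2
Ev 7: PC=7 idx=1 pred=N actual=T -> ctr[1]=1
Ev 8: PC=6 idx=0 pred=T actual=N -> ctr[0]=1
Ev 9: PC=6 idx=0 pred=N actual=T -> ctr[0]=2
Ev 10: PC=7 idx=1 pred=N actual=N -> ctr[1]=0
Ev 11: PC=3 idx=1 pred=N actual=N -> ctr[1]=0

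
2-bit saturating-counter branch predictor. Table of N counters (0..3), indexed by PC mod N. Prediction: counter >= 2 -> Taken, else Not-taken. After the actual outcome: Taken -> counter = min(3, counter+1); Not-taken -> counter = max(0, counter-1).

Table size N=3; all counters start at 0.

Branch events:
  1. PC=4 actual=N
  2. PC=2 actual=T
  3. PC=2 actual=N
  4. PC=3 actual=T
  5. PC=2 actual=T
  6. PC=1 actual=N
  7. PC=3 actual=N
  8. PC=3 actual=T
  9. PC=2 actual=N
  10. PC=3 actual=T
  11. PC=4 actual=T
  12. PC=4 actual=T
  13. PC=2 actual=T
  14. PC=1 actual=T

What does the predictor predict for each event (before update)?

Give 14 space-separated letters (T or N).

Ev 1: PC=4 idx=1 pred=N actual=N -> ctr[1]=0
Ev 2: PC=2 idx=2 pred=N actual=T -> ctr[2]=1
Ev 3: PC=2 idx=2 pred=N actual=N -> ctr[2]=0
Ev 4: PC=3 idx=0 pred=N actual=T -> ctr[0]=1
Ev 5: PC=2 idx=2 pred=N actual=T -> ctr[2]=1
Ev 6: PC=1 idx=1 pred=N actual=N -> ctr[1]=0
Ev 7: PC=3 idx=0 pred=N actual=N -> ctr[0]=0
Ev 8: PC=3 idx=0 pred=N actual=T -> ctr[0]=1
Ev 9: PC=2 idx=2 pred=N actual=N -> ctr[2]=0
Ev 10: PC=3 idx=0 pred=N actual=T -> ctr[0]=2
Ev 11: PC=4 idx=1 pred=N actual=T -> ctr[1]=1
Ev 12: PC=4 idx=1 pred=N actual=T -> ctr[1]=2
Ev 13: PC=2 idx=2 pred=N actual=T -> ctr[2]=1
Ev 14: PC=1 idx=1 pred=T actual=T -> ctr[1]=3

Answer: N N N N N N N N N N N N N T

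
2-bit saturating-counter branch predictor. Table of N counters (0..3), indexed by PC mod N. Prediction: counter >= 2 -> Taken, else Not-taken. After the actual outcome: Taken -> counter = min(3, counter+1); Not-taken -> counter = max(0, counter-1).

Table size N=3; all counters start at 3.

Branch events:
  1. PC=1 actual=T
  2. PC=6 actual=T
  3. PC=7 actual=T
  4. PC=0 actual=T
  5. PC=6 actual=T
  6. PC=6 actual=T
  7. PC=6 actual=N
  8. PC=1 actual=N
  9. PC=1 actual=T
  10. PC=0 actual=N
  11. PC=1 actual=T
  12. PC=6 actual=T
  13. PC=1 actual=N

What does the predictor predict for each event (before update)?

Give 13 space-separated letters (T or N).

Ev 1: PC=1 idx=1 pred=T actual=T -> ctr[1]=3
Ev 2: PC=6 idx=0 pred=T actual=T -> ctr[0]=3
Ev 3: PC=7 idx=1 pred=T actual=T -> ctr[1]=3
Ev 4: PC=0 idx=0 pred=T actual=T -> ctr[0]=3
Ev 5: PC=6 idx=0 pred=T actual=T -> ctr[0]=3
Ev 6: PC=6 idx=0 pred=T actual=T -> ctr[0]=3
Ev 7: PC=6 idx=0 pred=T actual=N -> ctr[0]=2
Ev 8: PC=1 idx=1 pred=T actual=N -> ctr[1]=2
Ev 9: PC=1 idx=1 pred=T actual=T -> ctr[1]=3
Ev 10: PC=0 idx=0 pred=T actual=N -> ctr[0]=1
Ev 11: PC=1 idx=1 pred=T actual=T -> ctr[1]=3
Ev 12: PC=6 idx=0 pred=N actual=T -> ctr[0]=2
Ev 13: PC=1 idx=1 pred=T actual=N -> ctr[1]=2

Answer: T T T T T T T T T T T N T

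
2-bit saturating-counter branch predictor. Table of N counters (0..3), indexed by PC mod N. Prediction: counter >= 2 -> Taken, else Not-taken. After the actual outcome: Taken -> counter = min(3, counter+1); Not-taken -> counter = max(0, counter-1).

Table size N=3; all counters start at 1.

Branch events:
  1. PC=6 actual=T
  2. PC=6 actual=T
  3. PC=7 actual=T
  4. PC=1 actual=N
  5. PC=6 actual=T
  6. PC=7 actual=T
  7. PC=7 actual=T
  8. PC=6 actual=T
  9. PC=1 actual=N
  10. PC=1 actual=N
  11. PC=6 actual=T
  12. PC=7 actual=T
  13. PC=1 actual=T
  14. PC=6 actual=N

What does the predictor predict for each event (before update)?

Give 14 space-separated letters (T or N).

Answer: N T N T T N T T T T T N T T

Derivation:
Ev 1: PC=6 idx=0 pred=N actual=T -> ctr[0]=2
Ev 2: PC=6 idx=0 pred=T actual=T -> ctr[0]=3
Ev 3: PC=7 idx=1 pred=N actual=T -> ctr[1]=2
Ev 4: PC=1 idx=1 pred=T actual=N -> ctr[1]=1
Ev 5: PC=6 idx=0 pred=T actual=T -> ctr[0]=3
Ev 6: PC=7 idx=1 pred=N actual=T -> ctr[1]=2
Ev 7: PC=7 idx=1 pred=T actual=T -> ctr[1]=3
Ev 8: PC=6 idx=0 pred=T actual=T -> ctr[0]=3
Ev 9: PC=1 idx=1 pred=T actual=N -> ctr[1]=2
Ev 10: PC=1 idx=1 pred=T actual=N -> ctr[1]=1
Ev 11: PC=6 idx=0 pred=T actual=T -> ctr[0]=3
Ev 12: PC=7 idx=1 pred=N actual=T -> ctr[1]=2
Ev 13: PC=1 idx=1 pred=T actual=T -> ctr[1]=3
Ev 14: PC=6 idx=0 pred=T actual=N -> ctr[0]=2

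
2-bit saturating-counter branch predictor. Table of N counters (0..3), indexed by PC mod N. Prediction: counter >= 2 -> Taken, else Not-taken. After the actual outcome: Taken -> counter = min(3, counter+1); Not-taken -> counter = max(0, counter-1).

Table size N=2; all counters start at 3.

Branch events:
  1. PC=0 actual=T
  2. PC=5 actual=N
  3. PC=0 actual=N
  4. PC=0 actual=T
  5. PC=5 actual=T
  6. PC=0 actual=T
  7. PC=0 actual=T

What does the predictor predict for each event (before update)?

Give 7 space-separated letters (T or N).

Ev 1: PC=0 idx=0 pred=T actual=T -> ctr[0]=3
Ev 2: PC=5 idx=1 pred=T actual=N -> ctr[1]=2
Ev 3: PC=0 idx=0 pred=T actual=N -> ctr[0]=2
Ev 4: PC=0 idx=0 pred=T actual=T -> ctr[0]=3
Ev 5: PC=5 idx=1 pred=T actual=T -> ctr[1]=3
Ev 6: PC=0 idx=0 pred=T actual=T -> ctr[0]=3
Ev 7: PC=0 idx=0 pred=T actual=T -> ctr[0]=3

Answer: T T T T T T T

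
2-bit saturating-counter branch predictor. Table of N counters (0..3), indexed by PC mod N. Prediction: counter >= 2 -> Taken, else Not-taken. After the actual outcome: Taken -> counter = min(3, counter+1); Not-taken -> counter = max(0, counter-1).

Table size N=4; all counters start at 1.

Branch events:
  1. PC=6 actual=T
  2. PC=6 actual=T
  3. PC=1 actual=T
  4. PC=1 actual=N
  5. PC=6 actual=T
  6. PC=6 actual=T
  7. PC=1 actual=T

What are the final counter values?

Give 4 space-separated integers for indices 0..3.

Ev 1: PC=6 idx=2 pred=N actual=T -> ctr[2]=2
Ev 2: PC=6 idx=2 pred=T actual=T -> ctr[2]=3
Ev 3: PC=1 idx=1 pred=N actual=T -> ctr[1]=2
Ev 4: PC=1 idx=1 pred=T actual=N -> ctr[1]=1
Ev 5: PC=6 idx=2 pred=T actual=T -> ctr[2]=3
Ev 6: PC=6 idx=2 pred=T actual=T -> ctr[2]=3
Ev 7: PC=1 idx=1 pred=N actual=T -> ctr[1]=2

Answer: 1 2 3 1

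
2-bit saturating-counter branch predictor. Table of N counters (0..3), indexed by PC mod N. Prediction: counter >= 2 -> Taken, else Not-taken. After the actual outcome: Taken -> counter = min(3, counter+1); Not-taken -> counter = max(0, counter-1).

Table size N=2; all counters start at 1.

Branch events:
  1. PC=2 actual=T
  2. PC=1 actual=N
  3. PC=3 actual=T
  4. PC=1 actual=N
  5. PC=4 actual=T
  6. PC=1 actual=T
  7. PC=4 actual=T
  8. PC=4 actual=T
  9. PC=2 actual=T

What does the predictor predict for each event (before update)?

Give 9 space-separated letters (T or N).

Ev 1: PC=2 idx=0 pred=N actual=T -> ctr[0]=2
Ev 2: PC=1 idx=1 pred=N actual=N -> ctr[1]=0
Ev 3: PC=3 idx=1 pred=N actual=T -> ctr[1]=1
Ev 4: PC=1 idx=1 pred=N actual=N -> ctr[1]=0
Ev 5: PC=4 idx=0 pred=T actual=T -> ctr[0]=3
Ev 6: PC=1 idx=1 pred=N actual=T -> ctr[1]=1
Ev 7: PC=4 idx=0 pred=T actual=T -> ctr[0]=3
Ev 8: PC=4 idx=0 pred=T actual=T -> ctr[0]=3
Ev 9: PC=2 idx=0 pred=T actual=T -> ctr[0]=3

Answer: N N N N T N T T T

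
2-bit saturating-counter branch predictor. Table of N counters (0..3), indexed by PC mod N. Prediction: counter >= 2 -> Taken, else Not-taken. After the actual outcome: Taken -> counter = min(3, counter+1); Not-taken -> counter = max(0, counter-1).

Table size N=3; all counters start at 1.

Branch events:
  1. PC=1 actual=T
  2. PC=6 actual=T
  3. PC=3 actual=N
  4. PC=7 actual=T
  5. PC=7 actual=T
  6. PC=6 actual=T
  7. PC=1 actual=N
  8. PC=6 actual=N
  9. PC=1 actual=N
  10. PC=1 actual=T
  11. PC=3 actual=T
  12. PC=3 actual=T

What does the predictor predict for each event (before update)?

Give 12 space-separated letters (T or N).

Ev 1: PC=1 idx=1 pred=N actual=T -> ctr[1]=2
Ev 2: PC=6 idx=0 pred=N actual=T -> ctr[0]=2
Ev 3: PC=3 idx=0 pred=T actual=N -> ctr[0]=1
Ev 4: PC=7 idx=1 pred=T actual=T -> ctr[1]=3
Ev 5: PC=7 idx=1 pred=T actual=T -> ctr[1]=3
Ev 6: PC=6 idx=0 pred=N actual=T -> ctr[0]=2
Ev 7: PC=1 idx=1 pred=T actual=N -> ctr[1]=2
Ev 8: PC=6 idx=0 pred=T actual=N -> ctr[0]=1
Ev 9: PC=1 idx=1 pred=T actual=N -> ctr[1]=1
Ev 10: PC=1 idx=1 pred=N actual=T -> ctr[1]=2
Ev 11: PC=3 idx=0 pred=N actual=T -> ctr[0]=2
Ev 12: PC=3 idx=0 pred=T actual=T -> ctr[0]=3

Answer: N N T T T N T T T N N T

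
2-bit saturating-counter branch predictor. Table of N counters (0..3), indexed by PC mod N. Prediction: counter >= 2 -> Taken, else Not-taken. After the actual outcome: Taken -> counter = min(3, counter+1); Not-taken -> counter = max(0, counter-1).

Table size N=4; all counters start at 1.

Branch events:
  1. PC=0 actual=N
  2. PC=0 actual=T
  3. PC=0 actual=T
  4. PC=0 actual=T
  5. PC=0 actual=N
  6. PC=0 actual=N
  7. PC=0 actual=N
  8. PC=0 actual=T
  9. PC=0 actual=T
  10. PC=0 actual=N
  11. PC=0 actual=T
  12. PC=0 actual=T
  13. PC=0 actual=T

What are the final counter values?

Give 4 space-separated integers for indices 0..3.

Answer: 3 1 1 1

Derivation:
Ev 1: PC=0 idx=0 pred=N actual=N -> ctr[0]=0
Ev 2: PC=0 idx=0 pred=N actual=T -> ctr[0]=1
Ev 3: PC=0 idx=0 pred=N actual=T -> ctr[0]=2
Ev 4: PC=0 idx=0 pred=T actual=T -> ctr[0]=3
Ev 5: PC=0 idx=0 pred=T actual=N -> ctr[0]=2
Ev 6: PC=0 idx=0 pred=T actual=N -> ctr[0]=1
Ev 7: PC=0 idx=0 pred=N actual=N -> ctr[0]=0
Ev 8: PC=0 idx=0 pred=N actual=T -> ctr[0]=1
Ev 9: PC=0 idx=0 pred=N actual=T -> ctr[0]=2
Ev 10: PC=0 idx=0 pred=T actual=N -> ctr[0]=1
Ev 11: PC=0 idx=0 pred=N actual=T -> ctr[0]=2
Ev 12: PC=0 idx=0 pred=T actual=T -> ctr[0]=3
Ev 13: PC=0 idx=0 pred=T actual=T -> ctr[0]=3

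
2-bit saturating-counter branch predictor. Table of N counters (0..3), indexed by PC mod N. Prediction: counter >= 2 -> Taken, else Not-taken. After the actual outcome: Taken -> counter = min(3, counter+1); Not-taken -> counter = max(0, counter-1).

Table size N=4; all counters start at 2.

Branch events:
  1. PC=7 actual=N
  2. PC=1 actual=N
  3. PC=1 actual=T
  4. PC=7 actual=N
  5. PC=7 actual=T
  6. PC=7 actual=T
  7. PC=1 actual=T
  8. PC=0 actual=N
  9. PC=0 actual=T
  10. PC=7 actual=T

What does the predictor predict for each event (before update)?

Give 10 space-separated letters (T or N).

Answer: T T N N N N T T N T

Derivation:
Ev 1: PC=7 idx=3 pred=T actual=N -> ctr[3]=1
Ev 2: PC=1 idx=1 pred=T actual=N -> ctr[1]=1
Ev 3: PC=1 idx=1 pred=N actual=T -> ctr[1]=2
Ev 4: PC=7 idx=3 pred=N actual=N -> ctr[3]=0
Ev 5: PC=7 idx=3 pred=N actual=T -> ctr[3]=1
Ev 6: PC=7 idx=3 pred=N actual=T -> ctr[3]=2
Ev 7: PC=1 idx=1 pred=T actual=T -> ctr[1]=3
Ev 8: PC=0 idx=0 pred=T actual=N -> ctr[0]=1
Ev 9: PC=0 idx=0 pred=N actual=T -> ctr[0]=2
Ev 10: PC=7 idx=3 pred=T actual=T -> ctr[3]=3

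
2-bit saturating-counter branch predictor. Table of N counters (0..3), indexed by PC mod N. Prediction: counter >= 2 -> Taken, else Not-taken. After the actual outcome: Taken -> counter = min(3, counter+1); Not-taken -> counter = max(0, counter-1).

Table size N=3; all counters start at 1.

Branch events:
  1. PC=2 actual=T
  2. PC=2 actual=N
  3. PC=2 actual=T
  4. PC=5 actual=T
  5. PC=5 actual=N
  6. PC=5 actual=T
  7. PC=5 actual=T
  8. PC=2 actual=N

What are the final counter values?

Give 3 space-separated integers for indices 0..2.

Answer: 1 1 2

Derivation:
Ev 1: PC=2 idx=2 pred=N actual=T -> ctr[2]=2
Ev 2: PC=2 idx=2 pred=T actual=N -> ctr[2]=1
Ev 3: PC=2 idx=2 pred=N actual=T -> ctr[2]=2
Ev 4: PC=5 idx=2 pred=T actual=T -> ctr[2]=3
Ev 5: PC=5 idx=2 pred=T actual=N -> ctr[2]=2
Ev 6: PC=5 idx=2 pred=T actual=T -> ctr[2]=3
Ev 7: PC=5 idx=2 pred=T actual=T -> ctr[2]=3
Ev 8: PC=2 idx=2 pred=T actual=N -> ctr[2]=2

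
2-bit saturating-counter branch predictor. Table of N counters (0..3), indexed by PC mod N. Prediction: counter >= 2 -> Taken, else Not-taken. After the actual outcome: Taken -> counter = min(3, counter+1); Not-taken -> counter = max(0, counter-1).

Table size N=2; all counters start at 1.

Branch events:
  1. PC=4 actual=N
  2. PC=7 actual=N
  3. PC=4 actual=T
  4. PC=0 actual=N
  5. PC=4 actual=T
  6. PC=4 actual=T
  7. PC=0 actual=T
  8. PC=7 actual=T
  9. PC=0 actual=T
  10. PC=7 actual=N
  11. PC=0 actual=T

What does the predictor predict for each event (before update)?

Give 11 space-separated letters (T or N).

Answer: N N N N N N T N T N T

Derivation:
Ev 1: PC=4 idx=0 pred=N actual=N -> ctr[0]=0
Ev 2: PC=7 idx=1 pred=N actual=N -> ctr[1]=0
Ev 3: PC=4 idx=0 pred=N actual=T -> ctr[0]=1
Ev 4: PC=0 idx=0 pred=N actual=N -> ctr[0]=0
Ev 5: PC=4 idx=0 pred=N actual=T -> ctr[0]=1
Ev 6: PC=4 idx=0 pred=N actual=T -> ctr[0]=2
Ev 7: PC=0 idx=0 pred=T actual=T -> ctr[0]=3
Ev 8: PC=7 idx=1 pred=N actual=T -> ctr[1]=1
Ev 9: PC=0 idx=0 pred=T actual=T -> ctr[0]=3
Ev 10: PC=7 idx=1 pred=N actual=N -> ctr[1]=0
Ev 11: PC=0 idx=0 pred=T actual=T -> ctr[0]=3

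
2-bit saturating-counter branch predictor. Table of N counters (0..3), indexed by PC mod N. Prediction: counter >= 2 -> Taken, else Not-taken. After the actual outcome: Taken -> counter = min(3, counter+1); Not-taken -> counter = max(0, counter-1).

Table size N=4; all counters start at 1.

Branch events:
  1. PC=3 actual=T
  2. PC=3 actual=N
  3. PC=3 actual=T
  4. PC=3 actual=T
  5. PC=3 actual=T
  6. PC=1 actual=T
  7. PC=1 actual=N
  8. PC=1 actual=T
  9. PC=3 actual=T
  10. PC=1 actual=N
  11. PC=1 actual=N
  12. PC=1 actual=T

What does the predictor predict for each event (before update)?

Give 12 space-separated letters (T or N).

Ev 1: PC=3 idx=3 pred=N actual=T -> ctr[3]=2
Ev 2: PC=3 idx=3 pred=T actual=N -> ctr[3]=1
Ev 3: PC=3 idx=3 pred=N actual=T -> ctr[3]=2
Ev 4: PC=3 idx=3 pred=T actual=T -> ctr[3]=3
Ev 5: PC=3 idx=3 pred=T actual=T -> ctr[3]=3
Ev 6: PC=1 idx=1 pred=N actual=T -> ctr[1]=2
Ev 7: PC=1 idx=1 pred=T actual=N -> ctr[1]=1
Ev 8: PC=1 idx=1 pred=N actual=T -> ctr[1]=2
Ev 9: PC=3 idx=3 pred=T actual=T -> ctr[3]=3
Ev 10: PC=1 idx=1 pred=T actual=N -> ctr[1]=1
Ev 11: PC=1 idx=1 pred=N actual=N -> ctr[1]=0
Ev 12: PC=1 idx=1 pred=N actual=T -> ctr[1]=1

Answer: N T N T T N T N T T N N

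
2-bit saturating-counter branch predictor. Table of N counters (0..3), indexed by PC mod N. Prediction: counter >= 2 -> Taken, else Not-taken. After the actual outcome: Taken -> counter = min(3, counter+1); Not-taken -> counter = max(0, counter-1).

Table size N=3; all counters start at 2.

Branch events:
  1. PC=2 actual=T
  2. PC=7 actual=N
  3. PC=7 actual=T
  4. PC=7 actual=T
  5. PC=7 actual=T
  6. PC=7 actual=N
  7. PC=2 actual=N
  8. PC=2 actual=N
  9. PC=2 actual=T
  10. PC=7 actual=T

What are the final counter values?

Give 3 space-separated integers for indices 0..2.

Answer: 2 3 2

Derivation:
Ev 1: PC=2 idx=2 pred=T actual=T -> ctr[2]=3
Ev 2: PC=7 idx=1 pred=T actual=N -> ctr[1]=1
Ev 3: PC=7 idx=1 pred=N actual=T -> ctr[1]=2
Ev 4: PC=7 idx=1 pred=T actual=T -> ctr[1]=3
Ev 5: PC=7 idx=1 pred=T actual=T -> ctr[1]=3
Ev 6: PC=7 idx=1 pred=T actual=N -> ctr[1]=2
Ev 7: PC=2 idx=2 pred=T actual=N -> ctr[2]=2
Ev 8: PC=2 idx=2 pred=T actual=N -> ctr[2]=1
Ev 9: PC=2 idx=2 pred=N actual=T -> ctr[2]=2
Ev 10: PC=7 idx=1 pred=T actual=T -> ctr[1]=3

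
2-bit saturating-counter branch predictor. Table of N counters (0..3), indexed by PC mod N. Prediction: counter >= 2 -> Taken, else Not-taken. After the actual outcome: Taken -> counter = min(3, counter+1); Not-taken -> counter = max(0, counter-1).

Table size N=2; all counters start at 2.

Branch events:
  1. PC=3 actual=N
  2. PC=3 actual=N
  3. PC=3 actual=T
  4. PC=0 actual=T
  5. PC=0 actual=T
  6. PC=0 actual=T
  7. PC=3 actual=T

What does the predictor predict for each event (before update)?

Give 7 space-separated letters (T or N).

Ev 1: PC=3 idx=1 pred=T actual=N -> ctr[1]=1
Ev 2: PC=3 idx=1 pred=N actual=N -> ctr[1]=0
Ev 3: PC=3 idx=1 pred=N actual=T -> ctr[1]=1
Ev 4: PC=0 idx=0 pred=T actual=T -> ctr[0]=3
Ev 5: PC=0 idx=0 pred=T actual=T -> ctr[0]=3
Ev 6: PC=0 idx=0 pred=T actual=T -> ctr[0]=3
Ev 7: PC=3 idx=1 pred=N actual=T -> ctr[1]=2

Answer: T N N T T T N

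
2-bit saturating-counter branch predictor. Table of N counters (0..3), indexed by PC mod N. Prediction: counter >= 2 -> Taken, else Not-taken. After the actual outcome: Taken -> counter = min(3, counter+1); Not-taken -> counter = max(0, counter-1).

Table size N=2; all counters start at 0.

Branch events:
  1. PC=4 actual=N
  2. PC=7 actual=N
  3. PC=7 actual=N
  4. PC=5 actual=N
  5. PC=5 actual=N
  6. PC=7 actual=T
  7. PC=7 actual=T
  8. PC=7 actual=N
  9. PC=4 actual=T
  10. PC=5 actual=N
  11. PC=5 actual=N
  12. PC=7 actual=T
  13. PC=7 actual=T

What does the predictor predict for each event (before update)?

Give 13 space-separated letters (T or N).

Ev 1: PC=4 idx=0 pred=N actual=N -> ctr[0]=0
Ev 2: PC=7 idx=1 pred=N actual=N -> ctr[1]=0
Ev 3: PC=7 idx=1 pred=N actual=N -> ctr[1]=0
Ev 4: PC=5 idx=1 pred=N actual=N -> ctr[1]=0
Ev 5: PC=5 idx=1 pred=N actual=N -> ctr[1]=0
Ev 6: PC=7 idx=1 pred=N actual=T -> ctr[1]=1
Ev 7: PC=7 idx=1 pred=N actual=T -> ctr[1]=2
Ev 8: PC=7 idx=1 pred=T actual=N -> ctr[1]=1
Ev 9: PC=4 idx=0 pred=N actual=T -> ctr[0]=1
Ev 10: PC=5 idx=1 pred=N actual=N -> ctr[1]=0
Ev 11: PC=5 idx=1 pred=N actual=N -> ctr[1]=0
Ev 12: PC=7 idx=1 pred=N actual=T -> ctr[1]=1
Ev 13: PC=7 idx=1 pred=N actual=T -> ctr[1]=2

Answer: N N N N N N N T N N N N N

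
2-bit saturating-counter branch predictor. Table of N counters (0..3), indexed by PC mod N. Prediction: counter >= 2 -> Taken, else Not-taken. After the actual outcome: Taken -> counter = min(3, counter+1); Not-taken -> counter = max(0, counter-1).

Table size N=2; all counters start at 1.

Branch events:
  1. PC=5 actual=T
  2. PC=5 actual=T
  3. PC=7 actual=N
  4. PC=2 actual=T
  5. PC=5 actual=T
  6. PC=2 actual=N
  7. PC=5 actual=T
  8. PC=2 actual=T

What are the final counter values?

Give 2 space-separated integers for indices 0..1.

Answer: 2 3

Derivation:
Ev 1: PC=5 idx=1 pred=N actual=T -> ctr[1]=2
Ev 2: PC=5 idx=1 pred=T actual=T -> ctr[1]=3
Ev 3: PC=7 idx=1 pred=T actual=N -> ctr[1]=2
Ev 4: PC=2 idx=0 pred=N actual=T -> ctr[0]=2
Ev 5: PC=5 idx=1 pred=T actual=T -> ctr[1]=3
Ev 6: PC=2 idx=0 pred=T actual=N -> ctr[0]=1
Ev 7: PC=5 idx=1 pred=T actual=T -> ctr[1]=3
Ev 8: PC=2 idx=0 pred=N actual=T -> ctr[0]=2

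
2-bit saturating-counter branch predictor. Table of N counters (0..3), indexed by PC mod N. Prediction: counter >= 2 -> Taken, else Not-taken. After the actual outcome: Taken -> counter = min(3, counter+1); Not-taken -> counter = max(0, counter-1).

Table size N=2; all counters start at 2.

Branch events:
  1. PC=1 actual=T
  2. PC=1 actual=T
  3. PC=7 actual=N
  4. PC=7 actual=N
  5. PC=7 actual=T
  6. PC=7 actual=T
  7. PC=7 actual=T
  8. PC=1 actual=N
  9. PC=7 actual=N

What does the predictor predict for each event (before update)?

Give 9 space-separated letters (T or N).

Answer: T T T T N T T T T

Derivation:
Ev 1: PC=1 idx=1 pred=T actual=T -> ctr[1]=3
Ev 2: PC=1 idx=1 pred=T actual=T -> ctr[1]=3
Ev 3: PC=7 idx=1 pred=T actual=N -> ctr[1]=2
Ev 4: PC=7 idx=1 pred=T actual=N -> ctr[1]=1
Ev 5: PC=7 idx=1 pred=N actual=T -> ctr[1]=2
Ev 6: PC=7 idx=1 pred=T actual=T -> ctr[1]=3
Ev 7: PC=7 idx=1 pred=T actual=T -> ctr[1]=3
Ev 8: PC=1 idx=1 pred=T actual=N -> ctr[1]=2
Ev 9: PC=7 idx=1 pred=T actual=N -> ctr[1]=1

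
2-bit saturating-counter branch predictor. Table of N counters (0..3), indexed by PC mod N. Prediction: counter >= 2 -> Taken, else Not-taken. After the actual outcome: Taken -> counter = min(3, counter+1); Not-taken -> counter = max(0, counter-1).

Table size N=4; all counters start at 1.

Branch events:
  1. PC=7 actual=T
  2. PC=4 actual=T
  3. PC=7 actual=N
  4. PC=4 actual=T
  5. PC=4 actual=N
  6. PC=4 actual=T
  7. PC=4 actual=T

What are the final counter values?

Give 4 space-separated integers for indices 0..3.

Answer: 3 1 1 1

Derivation:
Ev 1: PC=7 idx=3 pred=N actual=T -> ctr[3]=2
Ev 2: PC=4 idx=0 pred=N actual=T -> ctr[0]=2
Ev 3: PC=7 idx=3 pred=T actual=N -> ctr[3]=1
Ev 4: PC=4 idx=0 pred=T actual=T -> ctr[0]=3
Ev 5: PC=4 idx=0 pred=T actual=N -> ctr[0]=2
Ev 6: PC=4 idx=0 pred=T actual=T -> ctr[0]=3
Ev 7: PC=4 idx=0 pred=T actual=T -> ctr[0]=3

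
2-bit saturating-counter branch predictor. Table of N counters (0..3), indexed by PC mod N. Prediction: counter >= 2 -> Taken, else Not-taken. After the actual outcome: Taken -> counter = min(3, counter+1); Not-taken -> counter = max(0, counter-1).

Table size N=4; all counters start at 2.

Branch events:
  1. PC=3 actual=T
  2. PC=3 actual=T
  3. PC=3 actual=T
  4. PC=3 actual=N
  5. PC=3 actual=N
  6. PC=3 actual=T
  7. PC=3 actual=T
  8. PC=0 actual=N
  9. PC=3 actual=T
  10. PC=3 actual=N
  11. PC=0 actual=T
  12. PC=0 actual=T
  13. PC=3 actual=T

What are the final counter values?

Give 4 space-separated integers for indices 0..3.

Ev 1: PC=3 idx=3 pred=T actual=T -> ctr[3]=3
Ev 2: PC=3 idx=3 pred=T actual=T -> ctr[3]=3
Ev 3: PC=3 idx=3 pred=T actual=T -> ctr[3]=3
Ev 4: PC=3 idx=3 pred=T actual=N -> ctr[3]=2
Ev 5: PC=3 idx=3 pred=T actual=N -> ctr[3]=1
Ev 6: PC=3 idx=3 pred=N actual=T -> ctr[3]=2
Ev 7: PC=3 idx=3 pred=T actual=T -> ctr[3]=3
Ev 8: PC=0 idx=0 pred=T actual=N -> ctr[0]=1
Ev 9: PC=3 idx=3 pred=T actual=T -> ctr[3]=3
Ev 10: PC=3 idx=3 pred=T actual=N -> ctr[3]=2
Ev 11: PC=0 idx=0 pred=N actual=T -> ctr[0]=2
Ev 12: PC=0 idx=0 pred=T actual=T -> ctr[0]=3
Ev 13: PC=3 idx=3 pred=T actual=T -> ctr[3]=3

Answer: 3 2 2 3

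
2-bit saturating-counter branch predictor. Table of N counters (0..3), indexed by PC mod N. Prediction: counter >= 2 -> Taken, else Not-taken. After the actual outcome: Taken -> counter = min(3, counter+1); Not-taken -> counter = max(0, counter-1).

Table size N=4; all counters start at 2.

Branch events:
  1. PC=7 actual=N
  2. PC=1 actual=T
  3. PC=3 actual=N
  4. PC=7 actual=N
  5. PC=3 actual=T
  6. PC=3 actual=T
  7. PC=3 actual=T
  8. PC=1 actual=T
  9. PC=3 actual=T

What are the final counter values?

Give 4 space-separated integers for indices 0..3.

Ev 1: PC=7 idx=3 pred=T actual=N -> ctr[3]=1
Ev 2: PC=1 idx=1 pred=T actual=T -> ctr[1]=3
Ev 3: PC=3 idx=3 pred=N actual=N -> ctr[3]=0
Ev 4: PC=7 idx=3 pred=N actual=N -> ctr[3]=0
Ev 5: PC=3 idx=3 pred=N actual=T -> ctr[3]=1
Ev 6: PC=3 idx=3 pred=N actual=T -> ctr[3]=2
Ev 7: PC=3 idx=3 pred=T actual=T -> ctr[3]=3
Ev 8: PC=1 idx=1 pred=T actual=T -> ctr[1]=3
Ev 9: PC=3 idx=3 pred=T actual=T -> ctr[3]=3

Answer: 2 3 2 3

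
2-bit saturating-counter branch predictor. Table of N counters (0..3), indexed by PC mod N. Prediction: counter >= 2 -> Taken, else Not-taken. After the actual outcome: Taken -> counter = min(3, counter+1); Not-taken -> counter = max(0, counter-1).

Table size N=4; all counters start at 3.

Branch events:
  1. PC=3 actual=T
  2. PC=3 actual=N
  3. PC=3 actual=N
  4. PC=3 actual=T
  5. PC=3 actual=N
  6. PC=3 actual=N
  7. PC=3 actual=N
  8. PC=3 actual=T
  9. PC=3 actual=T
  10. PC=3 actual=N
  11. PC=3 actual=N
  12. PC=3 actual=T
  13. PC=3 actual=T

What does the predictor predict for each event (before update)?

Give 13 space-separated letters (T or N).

Answer: T T T N T N N N N T N N N

Derivation:
Ev 1: PC=3 idx=3 pred=T actual=T -> ctr[3]=3
Ev 2: PC=3 idx=3 pred=T actual=N -> ctr[3]=2
Ev 3: PC=3 idx=3 pred=T actual=N -> ctr[3]=1
Ev 4: PC=3 idx=3 pred=N actual=T -> ctr[3]=2
Ev 5: PC=3 idx=3 pred=T actual=N -> ctr[3]=1
Ev 6: PC=3 idx=3 pred=N actual=N -> ctr[3]=0
Ev 7: PC=3 idx=3 pred=N actual=N -> ctr[3]=0
Ev 8: PC=3 idx=3 pred=N actual=T -> ctr[3]=1
Ev 9: PC=3 idx=3 pred=N actual=T -> ctr[3]=2
Ev 10: PC=3 idx=3 pred=T actual=N -> ctr[3]=1
Ev 11: PC=3 idx=3 pred=N actual=N -> ctr[3]=0
Ev 12: PC=3 idx=3 pred=N actual=T -> ctr[3]=1
Ev 13: PC=3 idx=3 pred=N actual=T -> ctr[3]=2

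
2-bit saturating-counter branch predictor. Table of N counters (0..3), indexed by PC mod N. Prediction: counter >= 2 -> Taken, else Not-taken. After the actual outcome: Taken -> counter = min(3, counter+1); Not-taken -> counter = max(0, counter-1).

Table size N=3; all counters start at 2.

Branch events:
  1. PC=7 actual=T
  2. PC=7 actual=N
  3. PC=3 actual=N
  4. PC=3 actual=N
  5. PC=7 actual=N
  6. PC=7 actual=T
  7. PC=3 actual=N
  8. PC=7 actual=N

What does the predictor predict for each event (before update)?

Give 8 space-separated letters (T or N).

Answer: T T T N T N N T

Derivation:
Ev 1: PC=7 idx=1 pred=T actual=T -> ctr[1]=3
Ev 2: PC=7 idx=1 pred=T actual=N -> ctr[1]=2
Ev 3: PC=3 idx=0 pred=T actual=N -> ctr[0]=1
Ev 4: PC=3 idx=0 pred=N actual=N -> ctr[0]=0
Ev 5: PC=7 idx=1 pred=T actual=N -> ctr[1]=1
Ev 6: PC=7 idx=1 pred=N actual=T -> ctr[1]=2
Ev 7: PC=3 idx=0 pred=N actual=N -> ctr[0]=0
Ev 8: PC=7 idx=1 pred=T actual=N -> ctr[1]=1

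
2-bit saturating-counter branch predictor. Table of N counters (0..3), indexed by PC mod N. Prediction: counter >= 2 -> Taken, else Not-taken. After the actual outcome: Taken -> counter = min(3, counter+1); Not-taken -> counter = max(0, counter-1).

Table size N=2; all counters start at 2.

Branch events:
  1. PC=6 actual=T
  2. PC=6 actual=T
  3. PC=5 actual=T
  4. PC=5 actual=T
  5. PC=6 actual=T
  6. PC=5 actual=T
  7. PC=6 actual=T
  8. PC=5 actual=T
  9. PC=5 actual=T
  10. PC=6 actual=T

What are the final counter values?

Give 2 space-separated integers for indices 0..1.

Answer: 3 3

Derivation:
Ev 1: PC=6 idx=0 pred=T actual=T -> ctr[0]=3
Ev 2: PC=6 idx=0 pred=T actual=T -> ctr[0]=3
Ev 3: PC=5 idx=1 pred=T actual=T -> ctr[1]=3
Ev 4: PC=5 idx=1 pred=T actual=T -> ctr[1]=3
Ev 5: PC=6 idx=0 pred=T actual=T -> ctr[0]=3
Ev 6: PC=5 idx=1 pred=T actual=T -> ctr[1]=3
Ev 7: PC=6 idx=0 pred=T actual=T -> ctr[0]=3
Ev 8: PC=5 idx=1 pred=T actual=T -> ctr[1]=3
Ev 9: PC=5 idx=1 pred=T actual=T -> ctr[1]=3
Ev 10: PC=6 idx=0 pred=T actual=T -> ctr[0]=3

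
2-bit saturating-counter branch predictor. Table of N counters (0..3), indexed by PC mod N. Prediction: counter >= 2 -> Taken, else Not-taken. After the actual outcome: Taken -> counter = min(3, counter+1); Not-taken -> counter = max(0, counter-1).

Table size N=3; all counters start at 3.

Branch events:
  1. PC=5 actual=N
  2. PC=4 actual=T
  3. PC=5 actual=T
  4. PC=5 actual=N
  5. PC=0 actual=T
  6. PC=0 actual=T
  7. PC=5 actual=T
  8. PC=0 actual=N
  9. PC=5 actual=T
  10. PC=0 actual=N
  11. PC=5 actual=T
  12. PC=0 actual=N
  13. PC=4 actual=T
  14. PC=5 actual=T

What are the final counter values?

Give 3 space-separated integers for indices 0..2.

Answer: 0 3 3

Derivation:
Ev 1: PC=5 idx=2 pred=T actual=N -> ctr[2]=2
Ev 2: PC=4 idx=1 pred=T actual=T -> ctr[1]=3
Ev 3: PC=5 idx=2 pred=T actual=T -> ctr[2]=3
Ev 4: PC=5 idx=2 pred=T actual=N -> ctr[2]=2
Ev 5: PC=0 idx=0 pred=T actual=T -> ctr[0]=3
Ev 6: PC=0 idx=0 pred=T actual=T -> ctr[0]=3
Ev 7: PC=5 idx=2 pred=T actual=T -> ctr[2]=3
Ev 8: PC=0 idx=0 pred=T actual=N -> ctr[0]=2
Ev 9: PC=5 idx=2 pred=T actual=T -> ctr[2]=3
Ev 10: PC=0 idx=0 pred=T actual=N -> ctr[0]=1
Ev 11: PC=5 idx=2 pred=T actual=T -> ctr[2]=3
Ev 12: PC=0 idx=0 pred=N actual=N -> ctr[0]=0
Ev 13: PC=4 idx=1 pred=T actual=T -> ctr[1]=3
Ev 14: PC=5 idx=2 pred=T actual=T -> ctr[2]=3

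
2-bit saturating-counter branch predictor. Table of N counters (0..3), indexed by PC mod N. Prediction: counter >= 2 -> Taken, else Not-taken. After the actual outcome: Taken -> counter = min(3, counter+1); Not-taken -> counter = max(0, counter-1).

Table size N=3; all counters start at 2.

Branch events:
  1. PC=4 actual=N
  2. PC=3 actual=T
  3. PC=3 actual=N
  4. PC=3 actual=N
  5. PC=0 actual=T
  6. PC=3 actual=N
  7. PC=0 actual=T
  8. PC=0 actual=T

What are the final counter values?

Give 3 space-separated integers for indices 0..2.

Ev 1: PC=4 idx=1 pred=T actual=N -> ctr[1]=1
Ev 2: PC=3 idx=0 pred=T actual=T -> ctr[0]=3
Ev 3: PC=3 idx=0 pred=T actual=N -> ctr[0]=2
Ev 4: PC=3 idx=0 pred=T actual=N -> ctr[0]=1
Ev 5: PC=0 idx=0 pred=N actual=T -> ctr[0]=2
Ev 6: PC=3 idx=0 pred=T actual=N -> ctr[0]=1
Ev 7: PC=0 idx=0 pred=N actual=T -> ctr[0]=2
Ev 8: PC=0 idx=0 pred=T actual=T -> ctr[0]=3

Answer: 3 1 2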